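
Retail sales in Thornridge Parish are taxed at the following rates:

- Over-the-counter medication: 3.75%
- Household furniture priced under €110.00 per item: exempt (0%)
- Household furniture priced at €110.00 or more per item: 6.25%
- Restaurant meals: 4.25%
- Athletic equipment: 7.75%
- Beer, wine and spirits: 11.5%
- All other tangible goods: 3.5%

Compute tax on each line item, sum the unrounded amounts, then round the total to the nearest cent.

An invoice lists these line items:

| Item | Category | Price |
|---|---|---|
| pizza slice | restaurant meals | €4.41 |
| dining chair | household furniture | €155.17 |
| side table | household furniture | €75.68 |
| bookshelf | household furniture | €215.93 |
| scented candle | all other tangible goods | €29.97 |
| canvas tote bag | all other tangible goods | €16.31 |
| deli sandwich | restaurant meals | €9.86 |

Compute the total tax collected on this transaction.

Pizza slice €4.41: restaurant meals → 4.25% → €0.187425
Dining chair €155.17: household furniture, €110.00 or more → 6.25% → €9.698125
Side table €75.68: household furniture, under €110.00 → 0% → €0.00
Bookshelf €215.93: household furniture, €110.00 or more → 6.25% → €13.495625
Scented candle €29.97: all other tangible goods → 3.5% → €1.04895
Canvas tote bag €16.31: all other tangible goods → 3.5% → €0.57085
Deli sandwich €9.86: restaurant meals → 4.25% → €0.41905
Unrounded tax sum = €25.420025 → €25.42

€25.42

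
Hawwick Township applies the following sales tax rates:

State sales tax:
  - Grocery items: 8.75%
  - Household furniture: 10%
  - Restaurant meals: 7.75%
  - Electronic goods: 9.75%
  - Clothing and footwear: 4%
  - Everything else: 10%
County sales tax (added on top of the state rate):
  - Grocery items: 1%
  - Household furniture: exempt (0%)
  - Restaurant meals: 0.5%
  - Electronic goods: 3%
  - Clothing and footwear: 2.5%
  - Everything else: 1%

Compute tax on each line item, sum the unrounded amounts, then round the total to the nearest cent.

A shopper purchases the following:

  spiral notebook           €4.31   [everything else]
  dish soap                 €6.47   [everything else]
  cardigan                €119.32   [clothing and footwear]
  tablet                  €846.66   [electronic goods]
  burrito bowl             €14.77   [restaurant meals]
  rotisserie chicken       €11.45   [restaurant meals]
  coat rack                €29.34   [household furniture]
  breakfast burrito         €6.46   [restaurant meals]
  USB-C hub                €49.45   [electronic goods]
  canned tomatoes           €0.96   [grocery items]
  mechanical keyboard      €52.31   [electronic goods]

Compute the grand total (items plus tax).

€1277.09

Spiral notebook €4.31: everything else → 10% + 1% county = 11% → €0.4741
Dish soap €6.47: everything else → 10% + 1% county = 11% → €0.7117
Cardigan €119.32: clothing and footwear → 4% + 2.5% county = 6.5% → €7.7558
Tablet €846.66: electronic goods → 9.75% + 3% county = 12.75% → €107.94915
Burrito bowl €14.77: restaurant meals → 7.75% + 0.5% county = 8.25% → €1.218525
Rotisserie chicken €11.45: restaurant meals → 7.75% + 0.5% county = 8.25% → €0.944625
Coat rack €29.34: household furniture → 10% + 0% county = 10% → €2.934
Breakfast burrito €6.46: restaurant meals → 7.75% + 0.5% county = 8.25% → €0.53295
USB-C hub €49.45: electronic goods → 9.75% + 3% county = 12.75% → €6.304875
Canned tomatoes €0.96: grocery items → 8.75% + 1% county = 9.75% → €0.0936
Mechanical keyboard €52.31: electronic goods → 9.75% + 3% county = 12.75% → €6.669525
Subtotal = €1141.50; unrounded tax = €135.58885 → €135.59; total due = €1277.09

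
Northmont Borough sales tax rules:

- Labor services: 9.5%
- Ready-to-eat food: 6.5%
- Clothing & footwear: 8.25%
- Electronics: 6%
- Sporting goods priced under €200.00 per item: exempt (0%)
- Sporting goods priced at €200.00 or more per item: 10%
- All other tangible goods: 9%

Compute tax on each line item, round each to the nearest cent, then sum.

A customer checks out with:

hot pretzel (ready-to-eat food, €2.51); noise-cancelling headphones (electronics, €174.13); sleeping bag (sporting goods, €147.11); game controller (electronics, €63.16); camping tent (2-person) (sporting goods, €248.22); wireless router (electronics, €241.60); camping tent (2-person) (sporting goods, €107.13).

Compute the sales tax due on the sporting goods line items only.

€24.82

Sleeping bag €147.11: sporting goods, under €200.00 → 0% → €0.00
Camping tent (2-person) €248.22: sporting goods, €200.00 or more → 10% → €24.82
Camping tent (2-person) €107.13: sporting goods, under €200.00 → 0% → €0.00
Tax on sporting goods = €0.00 + €24.82 + €0.00 = €24.82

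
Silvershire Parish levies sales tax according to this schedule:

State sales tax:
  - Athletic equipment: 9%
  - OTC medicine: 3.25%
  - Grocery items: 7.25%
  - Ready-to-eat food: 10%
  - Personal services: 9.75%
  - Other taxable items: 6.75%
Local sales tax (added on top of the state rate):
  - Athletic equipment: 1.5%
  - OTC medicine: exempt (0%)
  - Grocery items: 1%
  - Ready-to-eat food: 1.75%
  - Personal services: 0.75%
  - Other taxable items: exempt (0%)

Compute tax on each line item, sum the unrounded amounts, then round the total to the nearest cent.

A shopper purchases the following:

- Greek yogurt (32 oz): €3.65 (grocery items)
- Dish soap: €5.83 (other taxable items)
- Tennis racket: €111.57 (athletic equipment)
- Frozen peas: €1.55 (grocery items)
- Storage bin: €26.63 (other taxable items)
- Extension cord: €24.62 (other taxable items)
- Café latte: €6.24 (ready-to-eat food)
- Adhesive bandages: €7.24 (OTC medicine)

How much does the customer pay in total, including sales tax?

€204.30

Greek yogurt (32 oz) €3.65: grocery items → 7.25% + 1% local = 8.25% → €0.301125
Dish soap €5.83: other taxable items → 6.75% + 0% local = 6.75% → €0.393525
Tennis racket €111.57: athletic equipment → 9% + 1.5% local = 10.5% → €11.71485
Frozen peas €1.55: grocery items → 7.25% + 1% local = 8.25% → €0.127875
Storage bin €26.63: other taxable items → 6.75% + 0% local = 6.75% → €1.797525
Extension cord €24.62: other taxable items → 6.75% + 0% local = 6.75% → €1.66185
Café latte €6.24: ready-to-eat food → 10% + 1.75% local = 11.75% → €0.7332
Adhesive bandages €7.24: OTC medicine → 3.25% + 0% local = 3.25% → €0.2353
Subtotal = €187.33; unrounded tax = €16.96525 → €16.97; total due = €204.30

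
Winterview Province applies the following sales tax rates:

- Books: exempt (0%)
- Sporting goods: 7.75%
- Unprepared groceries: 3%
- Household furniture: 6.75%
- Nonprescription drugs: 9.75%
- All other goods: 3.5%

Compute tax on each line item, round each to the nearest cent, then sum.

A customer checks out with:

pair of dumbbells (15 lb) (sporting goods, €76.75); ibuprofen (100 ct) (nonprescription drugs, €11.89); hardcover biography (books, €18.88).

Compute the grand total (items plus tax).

Pair of dumbbells (15 lb) €76.75: sporting goods → 7.75% → €5.95
Ibuprofen (100 ct) €11.89: nonprescription drugs → 9.75% → €1.16
Hardcover biography €18.88: books → 0% → €0.00
Subtotal = €107.52; tax = €7.11; total due = €114.63

€114.63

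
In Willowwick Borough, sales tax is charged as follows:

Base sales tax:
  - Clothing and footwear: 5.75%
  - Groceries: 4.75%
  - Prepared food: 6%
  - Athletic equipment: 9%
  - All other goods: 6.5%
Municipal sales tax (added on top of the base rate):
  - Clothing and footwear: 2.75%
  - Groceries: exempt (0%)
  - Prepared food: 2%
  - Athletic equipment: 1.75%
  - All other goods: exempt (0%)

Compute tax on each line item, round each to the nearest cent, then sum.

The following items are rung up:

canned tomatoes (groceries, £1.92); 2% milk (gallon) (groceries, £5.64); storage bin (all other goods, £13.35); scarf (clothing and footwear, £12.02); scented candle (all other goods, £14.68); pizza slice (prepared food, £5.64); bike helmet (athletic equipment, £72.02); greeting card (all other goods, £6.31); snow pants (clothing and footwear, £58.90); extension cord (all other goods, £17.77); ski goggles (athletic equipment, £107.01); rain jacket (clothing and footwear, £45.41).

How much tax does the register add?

Canned tomatoes £1.92: groceries → 4.75% + 0% municipal = 4.75% → £0.09
2% milk (gallon) £5.64: groceries → 4.75% + 0% municipal = 4.75% → £0.27
Storage bin £13.35: all other goods → 6.5% + 0% municipal = 6.5% → £0.87
Scarf £12.02: clothing and footwear → 5.75% + 2.75% municipal = 8.5% → £1.02
Scented candle £14.68: all other goods → 6.5% + 0% municipal = 6.5% → £0.95
Pizza slice £5.64: prepared food → 6% + 2% municipal = 8% → £0.45
Bike helmet £72.02: athletic equipment → 9% + 1.75% municipal = 10.75% → £7.74
Greeting card £6.31: all other goods → 6.5% + 0% municipal = 6.5% → £0.41
Snow pants £58.90: clothing and footwear → 5.75% + 2.75% municipal = 8.5% → £5.01
Extension cord £17.77: all other goods → 6.5% + 0% municipal = 6.5% → £1.16
Ski goggles £107.01: athletic equipment → 9% + 1.75% municipal = 10.75% → £11.50
Rain jacket £45.41: clothing and footwear → 5.75% + 2.75% municipal = 8.5% → £3.86
Total tax = £0.09 + £0.27 + £0.87 + £1.02 + £0.95 + £0.45 + £7.74 + £0.41 + £5.01 + £1.16 + £11.50 + £3.86 = £33.33

£33.33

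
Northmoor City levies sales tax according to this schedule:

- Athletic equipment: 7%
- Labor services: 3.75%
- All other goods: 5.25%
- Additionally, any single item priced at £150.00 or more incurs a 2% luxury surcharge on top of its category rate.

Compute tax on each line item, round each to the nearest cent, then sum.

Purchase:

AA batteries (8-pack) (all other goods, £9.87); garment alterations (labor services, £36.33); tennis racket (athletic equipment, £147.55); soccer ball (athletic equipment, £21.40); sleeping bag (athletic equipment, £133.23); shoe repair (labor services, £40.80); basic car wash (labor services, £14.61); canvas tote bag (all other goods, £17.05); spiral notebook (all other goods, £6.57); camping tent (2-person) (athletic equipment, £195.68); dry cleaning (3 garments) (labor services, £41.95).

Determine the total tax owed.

£45.54

AA batteries (8-pack) £9.87: all other goods → 5.25% → £0.52
Garment alterations £36.33: labor services → 3.75% → £1.36
Tennis racket £147.55: athletic equipment → 7% → £10.33
Soccer ball £21.40: athletic equipment → 7% → £1.50
Sleeping bag £133.23: athletic equipment → 7% → £9.33
Shoe repair £40.80: labor services → 3.75% → £1.53
Basic car wash £14.61: labor services → 3.75% → £0.55
Canvas tote bag £17.05: all other goods → 5.25% → £0.90
Spiral notebook £6.57: all other goods → 5.25% → £0.34
Camping tent (2-person) £195.68: athletic equipment → 7% + 2% surcharge = 9% → £17.61
Dry cleaning (3 garments) £41.95: labor services → 3.75% → £1.57
Total tax = £0.52 + £1.36 + £10.33 + £1.50 + £9.33 + £1.53 + £0.55 + £0.90 + £0.34 + £17.61 + £1.57 = £45.54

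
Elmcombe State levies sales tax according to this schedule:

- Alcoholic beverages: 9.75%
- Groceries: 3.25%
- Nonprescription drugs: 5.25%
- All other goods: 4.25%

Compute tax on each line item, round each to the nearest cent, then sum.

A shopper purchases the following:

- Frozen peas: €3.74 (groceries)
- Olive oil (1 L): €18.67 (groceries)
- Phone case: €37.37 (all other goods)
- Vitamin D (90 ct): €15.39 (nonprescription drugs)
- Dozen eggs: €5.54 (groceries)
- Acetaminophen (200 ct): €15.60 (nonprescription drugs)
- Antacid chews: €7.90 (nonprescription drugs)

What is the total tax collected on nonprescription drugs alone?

€2.04

Vitamin D (90 ct) €15.39: nonprescription drugs → 5.25% → €0.81
Acetaminophen (200 ct) €15.60: nonprescription drugs → 5.25% → €0.82
Antacid chews €7.90: nonprescription drugs → 5.25% → €0.41
Tax on nonprescription drugs = €0.81 + €0.82 + €0.41 = €2.04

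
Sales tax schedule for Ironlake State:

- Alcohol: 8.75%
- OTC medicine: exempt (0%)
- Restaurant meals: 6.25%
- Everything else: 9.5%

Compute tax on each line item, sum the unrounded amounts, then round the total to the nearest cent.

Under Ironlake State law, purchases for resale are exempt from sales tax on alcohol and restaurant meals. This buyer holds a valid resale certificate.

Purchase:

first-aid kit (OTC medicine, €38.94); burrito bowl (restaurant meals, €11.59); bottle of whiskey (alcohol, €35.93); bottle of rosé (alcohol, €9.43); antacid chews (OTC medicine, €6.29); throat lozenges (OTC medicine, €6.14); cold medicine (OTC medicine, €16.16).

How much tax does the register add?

First-aid kit €38.94: OTC medicine → 0% → €0.00
Burrito bowl €11.59: restaurant meals, buyer-exempt → 0% → €0.00
Bottle of whiskey €35.93: alcohol, buyer-exempt → 0% → €0.00
Bottle of rosé €9.43: alcohol, buyer-exempt → 0% → €0.00
Antacid chews €6.29: OTC medicine → 0% → €0.00
Throat lozenges €6.14: OTC medicine → 0% → €0.00
Cold medicine €16.16: OTC medicine → 0% → €0.00
Unrounded tax sum = €0.00 → €0.00

€0.00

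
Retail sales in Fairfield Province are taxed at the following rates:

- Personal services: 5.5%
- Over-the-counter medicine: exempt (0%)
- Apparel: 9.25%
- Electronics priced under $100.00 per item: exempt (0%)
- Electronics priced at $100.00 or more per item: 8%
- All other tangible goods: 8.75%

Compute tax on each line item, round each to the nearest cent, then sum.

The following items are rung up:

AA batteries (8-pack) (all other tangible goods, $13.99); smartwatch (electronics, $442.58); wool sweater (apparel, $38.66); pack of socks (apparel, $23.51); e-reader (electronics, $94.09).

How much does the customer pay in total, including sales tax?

AA batteries (8-pack) $13.99: all other tangible goods → 8.75% → $1.22
Smartwatch $442.58: electronics, $100.00 or more → 8% → $35.41
Wool sweater $38.66: apparel → 9.25% → $3.58
Pack of socks $23.51: apparel → 9.25% → $2.17
E-reader $94.09: electronics, under $100.00 → 0% → $0.00
Subtotal = $612.83; tax = $42.38; total due = $655.21

$655.21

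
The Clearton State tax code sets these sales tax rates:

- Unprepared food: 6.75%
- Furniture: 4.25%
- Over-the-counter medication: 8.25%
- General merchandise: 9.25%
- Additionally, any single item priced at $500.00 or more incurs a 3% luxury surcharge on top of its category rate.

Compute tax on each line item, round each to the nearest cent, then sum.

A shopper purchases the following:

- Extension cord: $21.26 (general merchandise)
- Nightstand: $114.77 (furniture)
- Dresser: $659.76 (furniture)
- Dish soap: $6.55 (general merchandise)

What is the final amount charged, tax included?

Extension cord $21.26: general merchandise → 9.25% → $1.97
Nightstand $114.77: furniture → 4.25% → $4.88
Dresser $659.76: furniture → 4.25% + 3% surcharge = 7.25% → $47.83
Dish soap $6.55: general merchandise → 9.25% → $0.61
Subtotal = $802.34; tax = $55.29; total due = $857.63

$857.63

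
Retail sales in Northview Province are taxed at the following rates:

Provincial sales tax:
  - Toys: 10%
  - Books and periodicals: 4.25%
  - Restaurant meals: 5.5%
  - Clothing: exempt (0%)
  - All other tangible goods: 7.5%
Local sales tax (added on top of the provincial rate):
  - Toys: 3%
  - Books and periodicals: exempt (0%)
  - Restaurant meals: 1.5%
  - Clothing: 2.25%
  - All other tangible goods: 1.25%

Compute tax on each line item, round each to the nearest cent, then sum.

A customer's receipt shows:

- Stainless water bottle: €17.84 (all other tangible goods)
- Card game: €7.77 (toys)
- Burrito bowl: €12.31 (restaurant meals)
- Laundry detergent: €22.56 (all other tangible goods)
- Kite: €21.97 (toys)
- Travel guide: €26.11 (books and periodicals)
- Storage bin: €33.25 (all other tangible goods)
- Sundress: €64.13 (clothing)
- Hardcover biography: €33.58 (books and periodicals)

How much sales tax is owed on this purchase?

€15.15

Stainless water bottle €17.84: all other tangible goods → 7.5% + 1.25% local = 8.75% → €1.56
Card game €7.77: toys → 10% + 3% local = 13% → €1.01
Burrito bowl €12.31: restaurant meals → 5.5% + 1.5% local = 7% → €0.86
Laundry detergent €22.56: all other tangible goods → 7.5% + 1.25% local = 8.75% → €1.97
Kite €21.97: toys → 10% + 3% local = 13% → €2.86
Travel guide €26.11: books and periodicals → 4.25% + 0% local = 4.25% → €1.11
Storage bin €33.25: all other tangible goods → 7.5% + 1.25% local = 8.75% → €2.91
Sundress €64.13: clothing → 0% + 2.25% local = 2.25% → €1.44
Hardcover biography €33.58: books and periodicals → 4.25% + 0% local = 4.25% → €1.43
Total tax = €1.56 + €1.01 + €0.86 + €1.97 + €2.86 + €1.11 + €2.91 + €1.44 + €1.43 = €15.15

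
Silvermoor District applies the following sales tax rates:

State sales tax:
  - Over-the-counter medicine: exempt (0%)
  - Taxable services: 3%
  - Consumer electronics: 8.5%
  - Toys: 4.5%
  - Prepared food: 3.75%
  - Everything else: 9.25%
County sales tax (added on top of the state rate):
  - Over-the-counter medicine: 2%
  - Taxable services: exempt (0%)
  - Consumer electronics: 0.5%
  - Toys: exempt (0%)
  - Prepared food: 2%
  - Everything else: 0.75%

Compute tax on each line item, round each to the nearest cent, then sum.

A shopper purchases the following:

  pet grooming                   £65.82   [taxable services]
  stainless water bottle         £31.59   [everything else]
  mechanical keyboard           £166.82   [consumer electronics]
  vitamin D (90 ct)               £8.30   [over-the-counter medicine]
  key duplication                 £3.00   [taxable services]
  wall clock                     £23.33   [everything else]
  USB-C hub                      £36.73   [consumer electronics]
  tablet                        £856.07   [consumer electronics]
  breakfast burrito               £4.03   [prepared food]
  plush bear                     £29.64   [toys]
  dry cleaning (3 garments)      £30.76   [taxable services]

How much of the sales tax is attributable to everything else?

£5.49

Stainless water bottle £31.59: everything else → 9.25% + 0.75% county = 10% → £3.16
Wall clock £23.33: everything else → 9.25% + 0.75% county = 10% → £2.33
Tax on everything else = £3.16 + £2.33 = £5.49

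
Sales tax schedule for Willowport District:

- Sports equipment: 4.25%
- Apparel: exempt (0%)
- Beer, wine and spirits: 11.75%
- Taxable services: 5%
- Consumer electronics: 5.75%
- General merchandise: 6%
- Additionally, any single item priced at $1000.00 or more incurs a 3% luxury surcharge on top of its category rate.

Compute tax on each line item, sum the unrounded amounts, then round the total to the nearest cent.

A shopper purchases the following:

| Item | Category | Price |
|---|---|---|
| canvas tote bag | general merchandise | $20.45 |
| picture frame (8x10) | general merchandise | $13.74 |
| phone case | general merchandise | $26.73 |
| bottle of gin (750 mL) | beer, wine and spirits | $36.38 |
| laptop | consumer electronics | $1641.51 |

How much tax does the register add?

Canvas tote bag $20.45: general merchandise → 6% → $1.227
Picture frame (8x10) $13.74: general merchandise → 6% → $0.8244
Phone case $26.73: general merchandise → 6% → $1.6038
Bottle of gin (750 mL) $36.38: beer, wine and spirits → 11.75% → $4.27465
Laptop $1641.51: consumer electronics → 5.75% + 3% surcharge = 8.75% → $143.632125
Unrounded tax sum = $151.561975 → $151.56

$151.56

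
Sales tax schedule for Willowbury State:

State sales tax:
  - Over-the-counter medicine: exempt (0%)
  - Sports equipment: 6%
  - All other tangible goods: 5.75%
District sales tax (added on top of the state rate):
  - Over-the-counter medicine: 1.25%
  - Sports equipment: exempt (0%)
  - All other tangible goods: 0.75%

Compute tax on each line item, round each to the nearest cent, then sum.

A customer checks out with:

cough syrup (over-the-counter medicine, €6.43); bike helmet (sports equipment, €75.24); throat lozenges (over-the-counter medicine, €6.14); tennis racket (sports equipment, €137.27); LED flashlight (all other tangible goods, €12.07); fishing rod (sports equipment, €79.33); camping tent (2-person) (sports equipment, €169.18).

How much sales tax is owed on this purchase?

€28.60

Cough syrup €6.43: over-the-counter medicine → 0% + 1.25% district = 1.25% → €0.08
Bike helmet €75.24: sports equipment → 6% + 0% district = 6% → €4.51
Throat lozenges €6.14: over-the-counter medicine → 0% + 1.25% district = 1.25% → €0.08
Tennis racket €137.27: sports equipment → 6% + 0% district = 6% → €8.24
LED flashlight €12.07: all other tangible goods → 5.75% + 0.75% district = 6.5% → €0.78
Fishing rod €79.33: sports equipment → 6% + 0% district = 6% → €4.76
Camping tent (2-person) €169.18: sports equipment → 6% + 0% district = 6% → €10.15
Total tax = €0.08 + €4.51 + €0.08 + €8.24 + €0.78 + €4.76 + €10.15 = €28.60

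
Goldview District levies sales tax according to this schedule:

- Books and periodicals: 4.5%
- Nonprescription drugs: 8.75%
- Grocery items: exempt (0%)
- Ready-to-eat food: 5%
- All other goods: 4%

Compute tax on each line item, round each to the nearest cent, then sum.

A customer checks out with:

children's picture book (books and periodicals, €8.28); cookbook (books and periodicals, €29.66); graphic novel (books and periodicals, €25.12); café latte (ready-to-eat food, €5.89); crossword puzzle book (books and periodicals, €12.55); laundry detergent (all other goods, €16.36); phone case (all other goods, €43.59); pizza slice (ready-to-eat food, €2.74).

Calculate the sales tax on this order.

€6.21

Children's picture book €8.28: books and periodicals → 4.5% → €0.37
Cookbook €29.66: books and periodicals → 4.5% → €1.33
Graphic novel €25.12: books and periodicals → 4.5% → €1.13
Café latte €5.89: ready-to-eat food → 5% → €0.29
Crossword puzzle book €12.55: books and periodicals → 4.5% → €0.56
Laundry detergent €16.36: all other goods → 4% → €0.65
Phone case €43.59: all other goods → 4% → €1.74
Pizza slice €2.74: ready-to-eat food → 5% → €0.14
Total tax = €0.37 + €1.33 + €1.13 + €0.29 + €0.56 + €0.65 + €1.74 + €0.14 = €6.21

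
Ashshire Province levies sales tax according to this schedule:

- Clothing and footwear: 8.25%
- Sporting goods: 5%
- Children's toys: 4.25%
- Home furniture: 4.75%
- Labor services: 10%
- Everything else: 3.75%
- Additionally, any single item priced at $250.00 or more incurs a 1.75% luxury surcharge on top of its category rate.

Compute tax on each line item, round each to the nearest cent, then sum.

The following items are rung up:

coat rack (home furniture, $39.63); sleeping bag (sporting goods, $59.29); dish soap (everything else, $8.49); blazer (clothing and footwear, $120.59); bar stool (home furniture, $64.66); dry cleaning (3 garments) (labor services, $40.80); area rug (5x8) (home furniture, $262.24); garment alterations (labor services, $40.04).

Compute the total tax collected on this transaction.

Coat rack $39.63: home furniture → 4.75% → $1.88
Sleeping bag $59.29: sporting goods → 5% → $2.96
Dish soap $8.49: everything else → 3.75% → $0.32
Blazer $120.59: clothing and footwear → 8.25% → $9.95
Bar stool $64.66: home furniture → 4.75% → $3.07
Dry cleaning (3 garments) $40.80: labor services → 10% → $4.08
Area rug (5x8) $262.24: home furniture → 4.75% + 1.75% surcharge = 6.5% → $17.05
Garment alterations $40.04: labor services → 10% → $4.00
Total tax = $1.88 + $2.96 + $0.32 + $9.95 + $3.07 + $4.08 + $17.05 + $4.00 = $43.31

$43.31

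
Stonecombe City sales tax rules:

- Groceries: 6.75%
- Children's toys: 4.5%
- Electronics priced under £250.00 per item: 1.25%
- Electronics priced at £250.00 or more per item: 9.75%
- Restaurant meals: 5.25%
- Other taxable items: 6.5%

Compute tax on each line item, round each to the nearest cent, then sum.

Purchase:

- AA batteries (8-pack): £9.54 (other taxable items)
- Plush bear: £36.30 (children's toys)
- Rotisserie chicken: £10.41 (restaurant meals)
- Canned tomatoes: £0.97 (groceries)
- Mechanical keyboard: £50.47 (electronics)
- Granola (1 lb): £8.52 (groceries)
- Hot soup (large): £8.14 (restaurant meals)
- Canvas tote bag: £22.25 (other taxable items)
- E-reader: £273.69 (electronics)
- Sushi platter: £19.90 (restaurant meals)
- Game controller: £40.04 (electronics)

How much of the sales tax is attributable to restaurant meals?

£2.02

Rotisserie chicken £10.41: restaurant meals → 5.25% → £0.55
Hot soup (large) £8.14: restaurant meals → 5.25% → £0.43
Sushi platter £19.90: restaurant meals → 5.25% → £1.04
Tax on restaurant meals = £0.55 + £0.43 + £1.04 = £2.02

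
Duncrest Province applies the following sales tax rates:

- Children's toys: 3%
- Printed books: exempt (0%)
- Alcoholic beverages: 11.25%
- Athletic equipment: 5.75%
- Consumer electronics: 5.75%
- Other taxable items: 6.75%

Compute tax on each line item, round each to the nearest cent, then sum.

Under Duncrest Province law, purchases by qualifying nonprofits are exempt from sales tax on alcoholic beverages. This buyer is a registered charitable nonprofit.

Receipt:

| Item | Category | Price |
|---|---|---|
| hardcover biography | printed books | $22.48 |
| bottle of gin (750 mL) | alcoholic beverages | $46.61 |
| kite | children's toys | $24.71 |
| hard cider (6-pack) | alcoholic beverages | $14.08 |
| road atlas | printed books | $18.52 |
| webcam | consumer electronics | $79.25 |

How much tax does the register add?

$5.30

Hardcover biography $22.48: printed books → 0% → $0.00
Bottle of gin (750 mL) $46.61: alcoholic beverages, buyer-exempt → 0% → $0.00
Kite $24.71: children's toys → 3% → $0.74
Hard cider (6-pack) $14.08: alcoholic beverages, buyer-exempt → 0% → $0.00
Road atlas $18.52: printed books → 0% → $0.00
Webcam $79.25: consumer electronics → 5.75% → $4.56
Total tax = $0.74 + $4.56 = $5.30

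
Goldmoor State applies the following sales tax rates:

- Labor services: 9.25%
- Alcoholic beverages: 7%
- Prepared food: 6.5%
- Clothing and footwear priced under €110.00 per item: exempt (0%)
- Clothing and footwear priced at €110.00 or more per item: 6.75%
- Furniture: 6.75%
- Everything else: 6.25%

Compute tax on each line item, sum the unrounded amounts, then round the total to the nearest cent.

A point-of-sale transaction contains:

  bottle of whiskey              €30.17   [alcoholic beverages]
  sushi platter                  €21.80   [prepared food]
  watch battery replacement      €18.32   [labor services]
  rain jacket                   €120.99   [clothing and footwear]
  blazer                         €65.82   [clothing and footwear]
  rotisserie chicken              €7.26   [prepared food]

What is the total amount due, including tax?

Bottle of whiskey €30.17: alcoholic beverages → 7% → €2.1119
Sushi platter €21.80: prepared food → 6.5% → €1.417
Watch battery replacement €18.32: labor services → 9.25% → €1.6946
Rain jacket €120.99: clothing and footwear, €110.00 or more → 6.75% → €8.166825
Blazer €65.82: clothing and footwear, under €110.00 → 0% → €0.00
Rotisserie chicken €7.26: prepared food → 6.5% → €0.4719
Subtotal = €264.36; unrounded tax = €13.862225 → €13.86; total due = €278.22

€278.22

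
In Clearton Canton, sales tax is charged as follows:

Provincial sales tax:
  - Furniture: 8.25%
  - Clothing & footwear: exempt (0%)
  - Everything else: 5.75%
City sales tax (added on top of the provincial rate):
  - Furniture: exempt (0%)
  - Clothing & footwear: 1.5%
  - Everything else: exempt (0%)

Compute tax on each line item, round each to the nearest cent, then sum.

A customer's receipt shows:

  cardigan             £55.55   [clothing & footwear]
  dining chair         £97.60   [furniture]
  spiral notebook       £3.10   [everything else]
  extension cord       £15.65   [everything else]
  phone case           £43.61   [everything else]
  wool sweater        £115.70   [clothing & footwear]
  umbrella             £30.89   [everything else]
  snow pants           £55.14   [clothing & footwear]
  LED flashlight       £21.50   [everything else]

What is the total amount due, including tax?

£456.80

Cardigan £55.55: clothing & footwear → 0% + 1.5% city = 1.5% → £0.83
Dining chair £97.60: furniture → 8.25% + 0% city = 8.25% → £8.05
Spiral notebook £3.10: everything else → 5.75% + 0% city = 5.75% → £0.18
Extension cord £15.65: everything else → 5.75% + 0% city = 5.75% → £0.90
Phone case £43.61: everything else → 5.75% + 0% city = 5.75% → £2.51
Wool sweater £115.70: clothing & footwear → 0% + 1.5% city = 1.5% → £1.74
Umbrella £30.89: everything else → 5.75% + 0% city = 5.75% → £1.78
Snow pants £55.14: clothing & footwear → 0% + 1.5% city = 1.5% → £0.83
LED flashlight £21.50: everything else → 5.75% + 0% city = 5.75% → £1.24
Subtotal = £438.74; tax = £18.06; total due = £456.80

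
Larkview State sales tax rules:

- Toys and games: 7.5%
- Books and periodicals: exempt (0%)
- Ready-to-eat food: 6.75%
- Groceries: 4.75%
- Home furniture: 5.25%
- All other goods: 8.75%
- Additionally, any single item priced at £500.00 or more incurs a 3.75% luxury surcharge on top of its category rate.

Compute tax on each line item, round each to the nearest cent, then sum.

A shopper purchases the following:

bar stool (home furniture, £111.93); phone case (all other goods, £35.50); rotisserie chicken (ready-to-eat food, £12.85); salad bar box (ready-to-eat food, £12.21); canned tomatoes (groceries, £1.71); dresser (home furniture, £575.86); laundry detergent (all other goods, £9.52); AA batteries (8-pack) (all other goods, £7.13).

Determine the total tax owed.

£64.04

Bar stool £111.93: home furniture → 5.25% → £5.88
Phone case £35.50: all other goods → 8.75% → £3.11
Rotisserie chicken £12.85: ready-to-eat food → 6.75% → £0.87
Salad bar box £12.21: ready-to-eat food → 6.75% → £0.82
Canned tomatoes £1.71: groceries → 4.75% → £0.08
Dresser £575.86: home furniture → 5.25% + 3.75% surcharge = 9% → £51.83
Laundry detergent £9.52: all other goods → 8.75% → £0.83
AA batteries (8-pack) £7.13: all other goods → 8.75% → £0.62
Total tax = £5.88 + £3.11 + £0.87 + £0.82 + £0.08 + £51.83 + £0.83 + £0.62 = £64.04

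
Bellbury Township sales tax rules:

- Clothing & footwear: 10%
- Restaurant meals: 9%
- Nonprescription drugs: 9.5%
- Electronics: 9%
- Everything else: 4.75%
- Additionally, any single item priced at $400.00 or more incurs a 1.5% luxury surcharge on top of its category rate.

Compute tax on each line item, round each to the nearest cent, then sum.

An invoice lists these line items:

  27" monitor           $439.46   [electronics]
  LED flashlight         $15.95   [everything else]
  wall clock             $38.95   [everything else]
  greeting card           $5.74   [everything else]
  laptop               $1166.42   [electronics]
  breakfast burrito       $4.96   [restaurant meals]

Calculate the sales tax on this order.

$171.94

27" monitor $439.46: electronics → 9% + 1.5% surcharge = 10.5% → $46.14
LED flashlight $15.95: everything else → 4.75% → $0.76
Wall clock $38.95: everything else → 4.75% → $1.85
Greeting card $5.74: everything else → 4.75% → $0.27
Laptop $1166.42: electronics → 9% + 1.5% surcharge = 10.5% → $122.47
Breakfast burrito $4.96: restaurant meals → 9% → $0.45
Total tax = $46.14 + $0.76 + $1.85 + $0.27 + $122.47 + $0.45 = $171.94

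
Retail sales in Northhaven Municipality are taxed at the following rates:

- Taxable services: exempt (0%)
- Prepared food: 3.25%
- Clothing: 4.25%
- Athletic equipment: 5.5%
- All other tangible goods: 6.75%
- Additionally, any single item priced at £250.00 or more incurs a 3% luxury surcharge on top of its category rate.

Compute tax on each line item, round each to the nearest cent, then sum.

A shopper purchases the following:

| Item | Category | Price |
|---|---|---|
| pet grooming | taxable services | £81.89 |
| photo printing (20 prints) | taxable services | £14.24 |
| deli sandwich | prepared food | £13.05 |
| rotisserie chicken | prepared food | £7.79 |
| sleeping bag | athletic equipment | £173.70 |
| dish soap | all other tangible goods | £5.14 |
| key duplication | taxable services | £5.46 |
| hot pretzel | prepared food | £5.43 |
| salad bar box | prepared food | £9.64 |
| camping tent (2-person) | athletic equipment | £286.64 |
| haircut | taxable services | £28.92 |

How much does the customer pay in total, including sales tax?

£667.32

Pet grooming £81.89: taxable services → 0% → £0.00
Photo printing (20 prints) £14.24: taxable services → 0% → £0.00
Deli sandwich £13.05: prepared food → 3.25% → £0.42
Rotisserie chicken £7.79: prepared food → 3.25% → £0.25
Sleeping bag £173.70: athletic equipment → 5.5% → £9.55
Dish soap £5.14: all other tangible goods → 6.75% → £0.35
Key duplication £5.46: taxable services → 0% → £0.00
Hot pretzel £5.43: prepared food → 3.25% → £0.18
Salad bar box £9.64: prepared food → 3.25% → £0.31
Camping tent (2-person) £286.64: athletic equipment → 5.5% + 3% surcharge = 8.5% → £24.36
Haircut £28.92: taxable services → 0% → £0.00
Subtotal = £631.90; tax = £35.42; total due = £667.32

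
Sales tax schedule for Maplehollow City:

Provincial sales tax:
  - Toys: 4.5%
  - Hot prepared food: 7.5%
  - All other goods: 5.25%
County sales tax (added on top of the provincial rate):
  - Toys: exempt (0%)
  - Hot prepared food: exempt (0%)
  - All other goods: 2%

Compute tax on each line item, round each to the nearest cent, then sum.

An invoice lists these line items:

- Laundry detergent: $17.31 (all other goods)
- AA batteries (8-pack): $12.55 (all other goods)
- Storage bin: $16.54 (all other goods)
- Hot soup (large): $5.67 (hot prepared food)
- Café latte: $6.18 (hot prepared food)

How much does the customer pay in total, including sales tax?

Laundry detergent $17.31: all other goods → 5.25% + 2% county = 7.25% → $1.25
AA batteries (8-pack) $12.55: all other goods → 5.25% + 2% county = 7.25% → $0.91
Storage bin $16.54: all other goods → 5.25% + 2% county = 7.25% → $1.20
Hot soup (large) $5.67: hot prepared food → 7.5% + 0% county = 7.5% → $0.43
Café latte $6.18: hot prepared food → 7.5% + 0% county = 7.5% → $0.46
Subtotal = $58.25; tax = $4.25; total due = $62.50

$62.50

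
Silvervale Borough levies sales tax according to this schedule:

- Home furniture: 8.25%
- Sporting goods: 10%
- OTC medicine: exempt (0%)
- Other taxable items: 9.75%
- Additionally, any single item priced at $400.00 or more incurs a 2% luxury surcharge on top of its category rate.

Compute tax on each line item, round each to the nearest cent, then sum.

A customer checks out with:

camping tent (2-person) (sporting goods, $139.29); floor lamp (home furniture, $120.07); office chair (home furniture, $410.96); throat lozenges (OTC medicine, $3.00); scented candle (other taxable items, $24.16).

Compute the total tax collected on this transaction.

Camping tent (2-person) $139.29: sporting goods → 10% → $13.93
Floor lamp $120.07: home furniture → 8.25% → $9.91
Office chair $410.96: home furniture → 8.25% + 2% surcharge = 10.25% → $42.12
Throat lozenges $3.00: OTC medicine → 0% → $0.00
Scented candle $24.16: other taxable items → 9.75% → $2.36
Total tax = $13.93 + $9.91 + $42.12 + $2.36 = $68.32

$68.32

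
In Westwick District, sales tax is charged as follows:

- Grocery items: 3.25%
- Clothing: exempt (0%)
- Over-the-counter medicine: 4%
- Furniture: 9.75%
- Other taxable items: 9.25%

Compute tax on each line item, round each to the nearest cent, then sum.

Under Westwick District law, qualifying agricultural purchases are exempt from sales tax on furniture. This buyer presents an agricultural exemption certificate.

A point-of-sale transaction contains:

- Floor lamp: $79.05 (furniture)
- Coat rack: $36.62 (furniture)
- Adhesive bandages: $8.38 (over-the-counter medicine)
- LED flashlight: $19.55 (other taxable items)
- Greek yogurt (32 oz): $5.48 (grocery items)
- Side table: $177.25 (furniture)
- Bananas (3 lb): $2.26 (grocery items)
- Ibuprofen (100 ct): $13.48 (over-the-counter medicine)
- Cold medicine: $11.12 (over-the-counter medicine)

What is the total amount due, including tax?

$356.57

Floor lamp $79.05: furniture, buyer-exempt → 0% → $0.00
Coat rack $36.62: furniture, buyer-exempt → 0% → $0.00
Adhesive bandages $8.38: over-the-counter medicine → 4% → $0.34
LED flashlight $19.55: other taxable items → 9.25% → $1.81
Greek yogurt (32 oz) $5.48: grocery items → 3.25% → $0.18
Side table $177.25: furniture, buyer-exempt → 0% → $0.00
Bananas (3 lb) $2.26: grocery items → 3.25% → $0.07
Ibuprofen (100 ct) $13.48: over-the-counter medicine → 4% → $0.54
Cold medicine $11.12: over-the-counter medicine → 4% → $0.44
Subtotal = $353.19; tax = $3.38; total due = $356.57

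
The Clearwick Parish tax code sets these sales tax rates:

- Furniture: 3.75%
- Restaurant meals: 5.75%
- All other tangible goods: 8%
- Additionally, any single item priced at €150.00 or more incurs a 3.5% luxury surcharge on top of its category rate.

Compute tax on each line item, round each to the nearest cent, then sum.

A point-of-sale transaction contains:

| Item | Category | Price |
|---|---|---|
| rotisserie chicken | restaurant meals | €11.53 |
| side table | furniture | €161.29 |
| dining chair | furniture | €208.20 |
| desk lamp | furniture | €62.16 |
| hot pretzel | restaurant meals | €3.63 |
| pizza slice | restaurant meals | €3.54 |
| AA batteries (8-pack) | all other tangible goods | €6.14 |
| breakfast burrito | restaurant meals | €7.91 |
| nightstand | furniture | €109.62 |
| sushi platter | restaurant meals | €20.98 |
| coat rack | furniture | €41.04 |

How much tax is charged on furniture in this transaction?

Side table €161.29: furniture → 3.75% + 3.5% surcharge = 7.25% → €11.69
Dining chair €208.20: furniture → 3.75% + 3.5% surcharge = 7.25% → €15.09
Desk lamp €62.16: furniture → 3.75% → €2.33
Nightstand €109.62: furniture → 3.75% → €4.11
Coat rack €41.04: furniture → 3.75% → €1.54
Tax on furniture = €11.69 + €15.09 + €2.33 + €4.11 + €1.54 = €34.76

€34.76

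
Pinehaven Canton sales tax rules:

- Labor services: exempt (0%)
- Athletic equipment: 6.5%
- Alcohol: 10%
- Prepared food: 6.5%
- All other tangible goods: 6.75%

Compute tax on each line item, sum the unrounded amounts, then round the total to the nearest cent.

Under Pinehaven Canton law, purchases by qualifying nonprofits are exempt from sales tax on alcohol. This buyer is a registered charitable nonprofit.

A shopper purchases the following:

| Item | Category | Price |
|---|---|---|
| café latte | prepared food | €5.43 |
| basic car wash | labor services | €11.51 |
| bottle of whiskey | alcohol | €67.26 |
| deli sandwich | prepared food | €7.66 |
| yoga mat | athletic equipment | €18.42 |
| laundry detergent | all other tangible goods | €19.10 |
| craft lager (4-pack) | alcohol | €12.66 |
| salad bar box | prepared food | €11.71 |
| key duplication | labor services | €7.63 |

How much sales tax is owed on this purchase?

€4.10

Café latte €5.43: prepared food → 6.5% → €0.35295
Basic car wash €11.51: labor services → 0% → €0.00
Bottle of whiskey €67.26: alcohol, buyer-exempt → 0% → €0.00
Deli sandwich €7.66: prepared food → 6.5% → €0.4979
Yoga mat €18.42: athletic equipment → 6.5% → €1.1973
Laundry detergent €19.10: all other tangible goods → 6.75% → €1.28925
Craft lager (4-pack) €12.66: alcohol, buyer-exempt → 0% → €0.00
Salad bar box €11.71: prepared food → 6.5% → €0.76115
Key duplication €7.63: labor services → 0% → €0.00
Unrounded tax sum = €4.09855 → €4.10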